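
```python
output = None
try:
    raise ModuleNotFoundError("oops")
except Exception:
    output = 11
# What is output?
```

Step-by-step execution trace:
1. `raise ModuleNotFoundError(...)` raises ModuleNotFoundError.
2. `except Exception` matches (ModuleNotFoundError is a subclass of Exception) → output = 11.
Result: 11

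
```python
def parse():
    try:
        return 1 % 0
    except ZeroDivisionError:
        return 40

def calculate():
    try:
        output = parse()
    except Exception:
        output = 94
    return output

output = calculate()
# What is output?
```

Step-by-step execution trace:
1. `calculate()` calls `parse()`.
2. In parse: `1 % 0` raises ZeroDivisionError; `except ZeroDivisionError` catches it → returns 40.
3. In calculate: `output = parse()` → output = 40. No exception reaches calculate.
4. `except Exception` is skipped; calculate returns 40.
5. output = 40.
Result: 40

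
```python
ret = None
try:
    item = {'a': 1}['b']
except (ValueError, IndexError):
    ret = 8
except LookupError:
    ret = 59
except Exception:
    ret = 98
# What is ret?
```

Step-by-step execution trace:
1. `item = {'a': 1}['b']` raises KeyError.
2. `except (ValueError, IndexError)` does not match KeyError; skipped.
3. `except LookupError` matches (KeyError is a subclass of LookupError) → ret = 59.
4. `except Exception` is not reached.
Result: 59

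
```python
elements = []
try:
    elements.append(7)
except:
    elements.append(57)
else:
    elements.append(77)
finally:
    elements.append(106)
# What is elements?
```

Step-by-step execution trace:
1. try: `elements.append(7)` → elements = [7]. No exception raised.
2. `except` is skipped.
3. `else` runs: `elements.append(77)` → elements = [7, 77].
4. `finally` always runs: `elements.append(106)` → elements = [7, 77, 106].
Result: [7, 77, 106]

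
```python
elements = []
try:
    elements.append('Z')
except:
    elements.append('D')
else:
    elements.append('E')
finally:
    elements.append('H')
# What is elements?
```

Step-by-step execution trace:
1. try: `elements.append('Z')` → elements = ['Z']. No exception raised.
2. `except` is skipped.
3. `else` runs: `elements.append('E')` → elements = ['Z', 'E'].
4. `finally` always runs: `elements.append('H')` → elements = ['Z', 'E', 'H'].
Result: ['Z', 'E', 'H']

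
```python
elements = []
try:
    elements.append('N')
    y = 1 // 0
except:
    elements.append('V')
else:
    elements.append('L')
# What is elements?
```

Step-by-step execution trace:
1. try: `elements.append('N')` → elements = ['N'].
2. `y = 1 // 0` raises ZeroDivisionError.
3. bare `except` matches → `elements.append('V')` → elements = ['N', 'V'].
4. `else` is skipped (an exception was raised).
Result: ['N', 'V']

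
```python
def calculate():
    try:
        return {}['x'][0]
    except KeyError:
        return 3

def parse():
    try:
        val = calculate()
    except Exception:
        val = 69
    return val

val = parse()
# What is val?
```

Step-by-step execution trace:
1. `parse()` calls `calculate()`.
2. In calculate: `{}['x'][0]` raises KeyError; `except KeyError` catches it → returns 3.
3. In parse: `val = calculate()` → val = 3. No exception reaches parse.
4. `except Exception` is skipped; parse returns 3.
5. val = 3.
Result: 3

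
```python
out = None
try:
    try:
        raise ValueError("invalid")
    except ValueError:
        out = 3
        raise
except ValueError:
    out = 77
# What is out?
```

Step-by-step execution trace:
1. Inner try: `raise ValueError("invalid")` raises ValueError.
2. Inner `except ValueError` matches → out = 3.
3. bare `raise` re-raises the same ValueError.
4. Outer `except ValueError` matches → out = 77.
Result: 77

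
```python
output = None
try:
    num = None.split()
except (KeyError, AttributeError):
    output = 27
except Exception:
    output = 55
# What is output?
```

Step-by-step execution trace:
1. `num = None.split()` raises AttributeError.
2. `except (KeyError, AttributeError)` matches (AttributeError is in the tuple) → output = 27.
3. `except Exception` is not reached.
Result: 27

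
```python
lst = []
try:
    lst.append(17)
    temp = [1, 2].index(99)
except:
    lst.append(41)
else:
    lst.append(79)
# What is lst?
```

Step-by-step execution trace:
1. try: `lst.append(17)` → lst = [17].
2. `temp = [1, 2].index(99)` raises ValueError.
3. bare `except` matches → `lst.append(41)` → lst = [17, 41].
4. `else` is skipped (an exception was raised).
Result: [17, 41]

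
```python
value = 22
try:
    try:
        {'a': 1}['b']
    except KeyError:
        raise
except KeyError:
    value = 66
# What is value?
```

Step-by-step execution trace:
1. Inner try: `{'a': 1}['b']` raises KeyError.
2. Inner `except KeyError` matches; bare `raise` re-raises the same KeyError.
3. Outer `except KeyError` matches → value = 66.
Result: 66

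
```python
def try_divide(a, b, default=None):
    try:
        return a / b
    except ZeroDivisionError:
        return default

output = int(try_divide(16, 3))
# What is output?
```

Step-by-step execution trace:
1. `try_divide(16, 3)` enters try: `return 16 / 3` → returns 5.333333333333333. No exception raised.
2. `except ZeroDivisionError` is skipped.
3. `int(5.333333333333333)` → 5 → output = 5.
Result: 5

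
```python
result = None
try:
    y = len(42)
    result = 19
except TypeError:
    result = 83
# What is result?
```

Step-by-step execution trace:
1. `y = len(42)` raises TypeError.
2. `result = 19` is not reached.
3. `except TypeError` matches → result = 83.
Result: 83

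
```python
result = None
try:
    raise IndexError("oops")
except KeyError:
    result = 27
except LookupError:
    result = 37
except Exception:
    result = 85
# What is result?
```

Step-by-step execution trace:
1. `raise IndexError(...)` raises IndexError.
2. `except KeyError` does not match (IndexError is not a subclass of KeyError); skipped.
3. `except LookupError` matches (IndexError is a subclass of LookupError) → result = 37.
4. `except Exception` is not reached.
Result: 37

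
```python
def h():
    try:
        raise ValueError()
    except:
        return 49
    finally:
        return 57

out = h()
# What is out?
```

Step-by-step execution trace:
1. `h()` enters try: `raise ValueError()` raises ValueError.
2. bare `except` matches → `return 49` sets pending return value 49.
3. Before returning, `finally: return 57` runs and overrides the pending return.
4. h() returns 57 → out = 57.
Result: 57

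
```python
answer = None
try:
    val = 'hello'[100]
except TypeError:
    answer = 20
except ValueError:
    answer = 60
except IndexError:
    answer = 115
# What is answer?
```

Step-by-step execution trace:
1. `val = 'hello'[100]` raises IndexError.
2. `except TypeError` does not match IndexError; skipped.
3. `except ValueError` does not match IndexError; skipped.
4. `except IndexError` matches → answer = 115.
Result: 115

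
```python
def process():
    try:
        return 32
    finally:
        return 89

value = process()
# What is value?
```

Step-by-step execution trace:
1. `process()` enters try: `return 32` sets pending return value 32.
2. Before returning, `finally: return 89` runs and overrides the pending return.
3. process() returns 89 → value = 89.
Result: 89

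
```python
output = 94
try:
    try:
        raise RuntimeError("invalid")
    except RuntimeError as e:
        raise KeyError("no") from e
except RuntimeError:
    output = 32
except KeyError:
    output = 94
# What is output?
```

Step-by-step execution trace:
1. Inner try raises RuntimeError; inner `except RuntimeError as e` catches it.
2. `raise KeyError(...) from e` raises KeyError (RuntimeError is attached as __cause__, but only KeyError is active).
3. Outer `except RuntimeError` does not match KeyError; skipped.
4. Outer `except KeyError` matches → output = 94.
Result: 94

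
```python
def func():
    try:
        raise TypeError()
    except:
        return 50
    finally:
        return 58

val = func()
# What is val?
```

Step-by-step execution trace:
1. `func()` enters try: `raise TypeError()` raises TypeError.
2. bare `except` matches → `return 50` sets pending return value 50.
3. Before returning, `finally: return 58` runs and overrides the pending return.
4. func() returns 58 → val = 58.
Result: 58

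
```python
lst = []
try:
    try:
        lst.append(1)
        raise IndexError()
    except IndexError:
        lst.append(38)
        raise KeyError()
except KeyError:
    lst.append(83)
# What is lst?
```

Step-by-step execution trace:
1. Inner try: `lst.append(1)` → lst = [1].
2. `raise IndexError()` raises IndexError.
3. Inner `except IndexError` matches → `lst.append(38)` → lst = [1, 38].
4. `raise KeyError()` raises KeyError; propagates to outer try.
5. Outer `except KeyError` matches → `lst.append(83)` → lst = [1, 38, 83].
Result: [1, 38, 83]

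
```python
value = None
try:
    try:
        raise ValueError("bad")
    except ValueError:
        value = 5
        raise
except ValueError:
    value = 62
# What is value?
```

Step-by-step execution trace:
1. Inner try: `raise ValueError("bad")` raises ValueError.
2. Inner `except ValueError` matches → value = 5.
3. bare `raise` re-raises the same ValueError.
4. Outer `except ValueError` matches → value = 62.
Result: 62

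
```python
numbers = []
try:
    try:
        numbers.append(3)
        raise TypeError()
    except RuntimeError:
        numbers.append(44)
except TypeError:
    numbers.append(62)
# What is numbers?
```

Step-by-step execution trace:
1. Inner try: `numbers.append(3)` → numbers = [3].
2. `raise TypeError()` raises TypeError.
3. Inner `except RuntimeError` does not match TypeError; exception propagates to outer try.
4. Outer `except TypeError` matches → `numbers.append(62)` → numbers = [3, 62].
Result: [3, 62]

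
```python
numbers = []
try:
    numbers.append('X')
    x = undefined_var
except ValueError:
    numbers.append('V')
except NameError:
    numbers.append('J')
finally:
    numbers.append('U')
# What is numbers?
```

Step-by-step execution trace:
1. try: `numbers.append('X')` → numbers = ['X'].
2. `x = undefined_var` raises NameError.
3. `except ValueError` does not match NameError; skipped.
4. `except NameError` matches → `numbers.append('J')` → numbers = ['X', 'J'].
5. finally always runs: `numbers.append('U')` → numbers = ['X', 'J', 'U'].
Result: ['X', 'J', 'U']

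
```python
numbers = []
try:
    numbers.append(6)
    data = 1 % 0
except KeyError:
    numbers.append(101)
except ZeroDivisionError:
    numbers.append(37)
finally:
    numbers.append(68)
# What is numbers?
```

Step-by-step execution trace:
1. try: `numbers.append(6)` → numbers = [6].
2. `data = 1 % 0` raises ZeroDivisionError.
3. `except KeyError` does not match ZeroDivisionError; skipped.
4. `except ZeroDivisionError` matches → `numbers.append(37)` → numbers = [6, 37].
5. finally always runs: `numbers.append(68)` → numbers = [6, 37, 68].
Result: [6, 37, 68]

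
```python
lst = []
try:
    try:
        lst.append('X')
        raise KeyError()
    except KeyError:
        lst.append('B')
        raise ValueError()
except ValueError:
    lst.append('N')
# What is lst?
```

Step-by-step execution trace:
1. Inner try: `lst.append('X')` → lst = ['X'].
2. `raise KeyError()` raises KeyError.
3. Inner `except KeyError` matches → `lst.append('B')` → lst = ['X', 'B'].
4. `raise ValueError()` raises ValueError; propagates to outer try.
5. Outer `except ValueError` matches → `lst.append('N')` → lst = ['X', 'B', 'N'].
Result: ['X', 'B', 'N']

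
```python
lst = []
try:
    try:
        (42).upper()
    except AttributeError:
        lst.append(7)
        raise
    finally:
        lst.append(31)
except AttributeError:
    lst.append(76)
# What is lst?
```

Step-by-step execution trace:
1. Inner try: `(42).upper()` raises AttributeError.
2. Inner `except AttributeError` matches → `lst.append(7)` → lst = [7].
3. bare `raise` re-raises AttributeError.
4. Inner `finally` runs during unwinding: `lst.append(31)` → lst = [7, 31].
5. Outer `except AttributeError` matches → `lst.append(76)` → lst = [7, 31, 76].
Result: [7, 31, 76]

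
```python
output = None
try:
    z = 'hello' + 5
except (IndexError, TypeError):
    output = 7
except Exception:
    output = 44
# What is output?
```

Step-by-step execution trace:
1. `z = 'hello' + 5` raises TypeError.
2. `except (IndexError, TypeError)` matches (TypeError is in the tuple) → output = 7.
3. `except Exception` is not reached.
Result: 7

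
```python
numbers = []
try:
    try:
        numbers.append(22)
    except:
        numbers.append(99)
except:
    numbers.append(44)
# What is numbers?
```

Step-by-step execution trace:
1. Inner try: `numbers.append(22)` → numbers = [22]. No exception raised.
2. Inner `except` is skipped.
3. Inner try completes normally; outer `except` is skipped.
Result: [22]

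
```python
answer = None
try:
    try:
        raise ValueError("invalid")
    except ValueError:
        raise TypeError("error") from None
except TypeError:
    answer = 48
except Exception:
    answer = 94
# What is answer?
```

Step-by-step execution trace:
1. Inner try raises ValueError; inner `except ValueError` catches it.
2. `raise TypeError(...) from None` raises TypeError (from None suppresses __context__, but the active exception is still TypeError).
3. Outer `except TypeError` matches → answer = 48.
4. `except Exception` is not reached.
Result: 48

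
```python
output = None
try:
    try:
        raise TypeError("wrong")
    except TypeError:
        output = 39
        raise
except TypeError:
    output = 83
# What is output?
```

Step-by-step execution trace:
1. Inner try: `raise TypeError("wrong")` raises TypeError.
2. Inner `except TypeError` matches → output = 39.
3. bare `raise` re-raises the same TypeError.
4. Outer `except TypeError` matches → output = 83.
Result: 83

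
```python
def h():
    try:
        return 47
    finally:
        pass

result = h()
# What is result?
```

Step-by-step execution trace:
1. `h()` enters try: `return 47` sets pending return value 47.
2. Before returning, `finally: pass` runs (no effect).
3. h() returns 47 → result = 47.
Result: 47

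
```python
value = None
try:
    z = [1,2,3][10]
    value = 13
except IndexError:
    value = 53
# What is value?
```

Step-by-step execution trace:
1. `z = [1,2,3][10]` raises IndexError.
2. `value = 13` is not reached.
3. `except IndexError` matches → value = 53.
Result: 53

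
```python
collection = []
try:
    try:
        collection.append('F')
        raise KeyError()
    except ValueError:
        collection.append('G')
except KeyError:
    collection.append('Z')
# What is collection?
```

Step-by-step execution trace:
1. Inner try: `collection.append('F')` → collection = ['F'].
2. `raise KeyError()` raises KeyError.
3. Inner `except ValueError` does not match KeyError; exception propagates to outer try.
4. Outer `except KeyError` matches → `collection.append('Z')` → collection = ['F', 'Z'].
Result: ['F', 'Z']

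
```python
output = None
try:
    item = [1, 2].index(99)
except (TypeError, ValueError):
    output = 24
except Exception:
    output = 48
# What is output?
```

Step-by-step execution trace:
1. `item = [1, 2].index(99)` raises ValueError.
2. `except (TypeError, ValueError)` matches (ValueError is in the tuple) → output = 24.
3. `except Exception` is not reached.
Result: 24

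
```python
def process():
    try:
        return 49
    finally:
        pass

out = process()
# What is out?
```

Step-by-step execution trace:
1. `process()` enters try: `return 49` sets pending return value 49.
2. Before returning, `finally: pass` runs (no effect).
3. process() returns 49 → out = 49.
Result: 49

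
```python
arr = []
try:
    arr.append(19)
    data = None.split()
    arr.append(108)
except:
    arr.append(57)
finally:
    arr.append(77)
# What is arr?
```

Step-by-step execution trace:
1. try: `arr.append(19)` → arr = [19].
2. `data = None.split()` raises AttributeError; `arr.append(108)` is not reached.
3. bare `except` matches → `arr.append(57)` → arr = [19, 57].
4. finally always runs: `arr.append(77)` → arr = [19, 57, 77].
Result: [19, 57, 77]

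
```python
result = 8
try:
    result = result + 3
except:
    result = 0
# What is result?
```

Step-by-step execution trace:
1. result starts at 8.
2. try: `result = result + 3` → result = 11. No exception raised.
3. `except` is skipped.
Result: 11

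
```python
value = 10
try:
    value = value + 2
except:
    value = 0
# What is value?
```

Step-by-step execution trace:
1. value starts at 10.
2. try: `value = value + 2` → value = 12. No exception raised.
3. `except` is skipped.
Result: 12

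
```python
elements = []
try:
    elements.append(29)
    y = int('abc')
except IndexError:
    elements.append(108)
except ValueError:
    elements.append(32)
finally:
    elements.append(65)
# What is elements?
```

Step-by-step execution trace:
1. try: `elements.append(29)` → elements = [29].
2. `y = int('abc')` raises ValueError.
3. `except IndexError` does not match ValueError; skipped.
4. `except ValueError` matches → `elements.append(32)` → elements = [29, 32].
5. finally always runs: `elements.append(65)` → elements = [29, 32, 65].
Result: [29, 32, 65]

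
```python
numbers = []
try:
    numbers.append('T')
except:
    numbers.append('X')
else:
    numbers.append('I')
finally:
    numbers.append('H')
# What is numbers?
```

Step-by-step execution trace:
1. try: `numbers.append('T')` → numbers = ['T']. No exception raised.
2. `except` is skipped.
3. `else` runs: `numbers.append('I')` → numbers = ['T', 'I'].
4. `finally` always runs: `numbers.append('H')` → numbers = ['T', 'I', 'H'].
Result: ['T', 'I', 'H']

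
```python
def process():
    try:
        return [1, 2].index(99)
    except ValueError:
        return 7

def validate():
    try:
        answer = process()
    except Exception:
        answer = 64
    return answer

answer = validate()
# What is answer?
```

Step-by-step execution trace:
1. `validate()` calls `process()`.
2. In process: `[1, 2].index(99)` raises ValueError; `except ValueError` catches it → returns 7.
3. In validate: `answer = process()` → answer = 7. No exception reaches validate.
4. `except Exception` is skipped; validate returns 7.
5. answer = 7.
Result: 7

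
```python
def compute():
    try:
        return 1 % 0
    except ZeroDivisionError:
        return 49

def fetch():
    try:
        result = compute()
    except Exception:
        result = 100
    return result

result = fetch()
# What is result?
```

Step-by-step execution trace:
1. `fetch()` calls `compute()`.
2. In compute: `1 % 0` raises ZeroDivisionError; `except ZeroDivisionError` catches it → returns 49.
3. In fetch: `result = compute()` → result = 49. No exception reaches fetch.
4. `except Exception` is skipped; fetch returns 49.
5. result = 49.
Result: 49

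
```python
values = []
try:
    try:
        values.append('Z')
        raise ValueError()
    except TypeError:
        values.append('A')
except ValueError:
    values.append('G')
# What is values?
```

Step-by-step execution trace:
1. Inner try: `values.append('Z')` → values = ['Z'].
2. `raise ValueError()` raises ValueError.
3. Inner `except TypeError` does not match ValueError; exception propagates to outer try.
4. Outer `except ValueError` matches → `values.append('G')` → values = ['Z', 'G'].
Result: ['Z', 'G']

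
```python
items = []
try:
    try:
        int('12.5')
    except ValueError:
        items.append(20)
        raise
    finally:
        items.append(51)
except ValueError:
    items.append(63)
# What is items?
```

Step-by-step execution trace:
1. Inner try: `int('12.5')` raises ValueError.
2. Inner `except ValueError` matches → `items.append(20)` → items = [20].
3. bare `raise` re-raises ValueError.
4. Inner `finally` runs during unwinding: `items.append(51)` → items = [20, 51].
5. Outer `except ValueError` matches → `items.append(63)` → items = [20, 51, 63].
Result: [20, 51, 63]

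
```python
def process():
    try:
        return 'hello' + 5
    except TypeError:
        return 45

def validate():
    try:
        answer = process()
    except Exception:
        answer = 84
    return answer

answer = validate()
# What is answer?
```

Step-by-step execution trace:
1. `validate()` calls `process()`.
2. In process: `'hello' + 5` raises TypeError; `except TypeError` catches it → returns 45.
3. In validate: `answer = process()` → answer = 45. No exception reaches validate.
4. `except Exception` is skipped; validate returns 45.
5. answer = 45.
Result: 45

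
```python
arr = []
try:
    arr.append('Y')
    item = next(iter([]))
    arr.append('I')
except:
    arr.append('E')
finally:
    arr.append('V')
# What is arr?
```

Step-by-step execution trace:
1. try: `arr.append('Y')` → arr = ['Y'].
2. `item = next(iter([]))` raises StopIteration; `arr.append('I')` is not reached.
3. bare `except` matches → `arr.append('E')` → arr = ['Y', 'E'].
4. finally always runs: `arr.append('V')` → arr = ['Y', 'E', 'V'].
Result: ['Y', 'E', 'V']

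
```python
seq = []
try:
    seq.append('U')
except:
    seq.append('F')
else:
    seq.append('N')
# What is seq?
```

Step-by-step execution trace:
1. try: `seq.append('U')` → seq = ['U']. No exception raised.
2. `except` is skipped.
3. `else` runs (try completed without exception): `seq.append('N')` → seq = ['U', 'N'].
Result: ['U', 'N']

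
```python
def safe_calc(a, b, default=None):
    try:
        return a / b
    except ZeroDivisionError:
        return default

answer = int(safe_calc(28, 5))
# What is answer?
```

Step-by-step execution trace:
1. `safe_calc(28, 5)` enters try: `return 28 / 5` → returns 5.6. No exception raised.
2. `except ZeroDivisionError` is skipped.
3. `int(5.6)` → 5 → answer = 5.
Result: 5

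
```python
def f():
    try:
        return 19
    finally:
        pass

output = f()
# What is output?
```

Step-by-step execution trace:
1. `f()` enters try: `return 19` sets pending return value 19.
2. Before returning, `finally: pass` runs (no effect).
3. f() returns 19 → output = 19.
Result: 19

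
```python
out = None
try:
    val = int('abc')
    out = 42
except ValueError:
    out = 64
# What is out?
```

Step-by-step execution trace:
1. `val = int('abc')` raises ValueError.
2. `out = 42` is not reached.
3. `except ValueError` matches → out = 64.
Result: 64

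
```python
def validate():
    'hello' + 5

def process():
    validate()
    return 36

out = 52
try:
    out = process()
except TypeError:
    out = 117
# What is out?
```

Step-by-step execution trace:
1. out starts at 52.
2. try: `process()` calls `validate()`.
3. `validate()` evaluates `'hello' + 5`, which raises TypeError; it propagates through process (uncaught).
4. `return 36` in process is not reached; the assignment to out does not complete.
5. `except TypeError` matches → out = 117.
Result: 117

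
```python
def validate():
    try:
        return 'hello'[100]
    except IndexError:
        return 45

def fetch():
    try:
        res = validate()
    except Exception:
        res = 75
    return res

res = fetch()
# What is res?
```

Step-by-step execution trace:
1. `fetch()` calls `validate()`.
2. In validate: `'hello'[100]` raises IndexError; `except IndexError` catches it → returns 45.
3. In fetch: `res = validate()` → res = 45. No exception reaches fetch.
4. `except Exception` is skipped; fetch returns 45.
5. res = 45.
Result: 45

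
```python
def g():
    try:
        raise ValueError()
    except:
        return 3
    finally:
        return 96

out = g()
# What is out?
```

Step-by-step execution trace:
1. `g()` enters try: `raise ValueError()` raises ValueError.
2. bare `except` matches → `return 3` sets pending return value 3.
3. Before returning, `finally: return 96` runs and overrides the pending return.
4. g() returns 96 → out = 96.
Result: 96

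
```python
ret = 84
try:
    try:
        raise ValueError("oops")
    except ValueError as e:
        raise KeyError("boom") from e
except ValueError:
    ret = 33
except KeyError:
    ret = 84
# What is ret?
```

Step-by-step execution trace:
1. Inner try raises ValueError; inner `except ValueError as e` catches it.
2. `raise KeyError(...) from e` raises KeyError (ValueError is attached as __cause__, but only KeyError is active).
3. Outer `except ValueError` does not match KeyError; skipped.
4. Outer `except KeyError` matches → ret = 84.
Result: 84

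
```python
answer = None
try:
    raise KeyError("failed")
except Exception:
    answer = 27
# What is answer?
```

Step-by-step execution trace:
1. `raise KeyError(...)` raises KeyError.
2. `except Exception` matches (KeyError is a subclass of Exception) → answer = 27.
Result: 27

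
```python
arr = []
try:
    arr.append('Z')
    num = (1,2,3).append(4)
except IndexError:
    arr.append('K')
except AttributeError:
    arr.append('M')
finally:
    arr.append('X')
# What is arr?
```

Step-by-step execution trace:
1. try: `arr.append('Z')` → arr = ['Z'].
2. `num = (1,2,3).append(4)` raises AttributeError.
3. `except IndexError` does not match AttributeError; skipped.
4. `except AttributeError` matches → `arr.append('M')` → arr = ['Z', 'M'].
5. finally always runs: `arr.append('X')` → arr = ['Z', 'M', 'X'].
Result: ['Z', 'M', 'X']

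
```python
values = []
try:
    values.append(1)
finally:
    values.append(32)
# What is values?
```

Step-by-step execution trace:
1. try: `values.append(1)` → values = [1].
2. The try body completes without raising.
3. finally always runs: `values.append(32)` → values = [1, 32].
Result: [1, 32]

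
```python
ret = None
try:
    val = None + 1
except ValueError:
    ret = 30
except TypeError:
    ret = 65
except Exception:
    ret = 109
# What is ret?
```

Step-by-step execution trace:
1. `val = None + 1` raises TypeError.
2. `except ValueError` does not match TypeError; skipped.
3. `except TypeError` matches → ret = 65.
4. Remaining except clauses are skipped.
Result: 65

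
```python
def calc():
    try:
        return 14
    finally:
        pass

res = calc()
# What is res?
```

Step-by-step execution trace:
1. `calc()` enters try: `return 14` sets pending return value 14.
2. Before returning, `finally: pass` runs (no effect).
3. calc() returns 14 → res = 14.
Result: 14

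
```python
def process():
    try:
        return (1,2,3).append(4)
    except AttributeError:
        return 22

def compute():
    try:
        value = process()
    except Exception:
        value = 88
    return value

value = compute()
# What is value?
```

Step-by-step execution trace:
1. `compute()` calls `process()`.
2. In process: `(1,2,3).append(4)` raises AttributeError; `except AttributeError` catches it → returns 22.
3. In compute: `value = process()` → value = 22. No exception reaches compute.
4. `except Exception` is skipped; compute returns 22.
5. value = 22.
Result: 22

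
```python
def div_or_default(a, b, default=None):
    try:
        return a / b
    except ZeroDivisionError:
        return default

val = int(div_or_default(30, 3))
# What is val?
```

Step-by-step execution trace:
1. `div_or_default(30, 3)` enters try: `return 30 / 3` → returns 10.0. No exception raised.
2. `except ZeroDivisionError` is skipped.
3. `int(10.0)` → 10 → val = 10.
Result: 10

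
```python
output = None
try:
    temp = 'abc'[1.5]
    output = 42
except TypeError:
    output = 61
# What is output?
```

Step-by-step execution trace:
1. `temp = 'abc'[1.5]` raises TypeError.
2. `output = 42` is not reached.
3. `except TypeError` matches → output = 61.
Result: 61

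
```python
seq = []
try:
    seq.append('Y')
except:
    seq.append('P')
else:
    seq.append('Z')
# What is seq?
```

Step-by-step execution trace:
1. try: `seq.append('Y')` → seq = ['Y']. No exception raised.
2. `except` is skipped.
3. `else` runs (try completed without exception): `seq.append('Z')` → seq = ['Y', 'Z'].
Result: ['Y', 'Z']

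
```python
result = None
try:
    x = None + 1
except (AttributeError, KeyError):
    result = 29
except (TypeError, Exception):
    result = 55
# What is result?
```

Step-by-step execution trace:
1. `x = None + 1` raises TypeError.
2. `except (AttributeError, KeyError)` does not match TypeError; skipped.
3. `except (TypeError, Exception)` matches (TypeError is in the tuple) → result = 55.
Result: 55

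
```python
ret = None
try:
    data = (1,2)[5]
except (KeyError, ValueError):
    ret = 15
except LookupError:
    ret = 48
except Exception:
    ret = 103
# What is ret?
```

Step-by-step execution trace:
1. `data = (1,2)[5]` raises IndexError.
2. `except (KeyError, ValueError)` does not match IndexError; skipped.
3. `except LookupError` matches (IndexError is a subclass of LookupError) → ret = 48.
4. `except Exception` is not reached.
Result: 48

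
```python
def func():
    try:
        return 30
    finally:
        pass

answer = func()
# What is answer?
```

Step-by-step execution trace:
1. `func()` enters try: `return 30` sets pending return value 30.
2. Before returning, `finally: pass` runs (no effect).
3. func() returns 30 → answer = 30.
Result: 30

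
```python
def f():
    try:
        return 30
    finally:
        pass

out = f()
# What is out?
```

Step-by-step execution trace:
1. `f()` enters try: `return 30` sets pending return value 30.
2. Before returning, `finally: pass` runs (no effect).
3. f() returns 30 → out = 30.
Result: 30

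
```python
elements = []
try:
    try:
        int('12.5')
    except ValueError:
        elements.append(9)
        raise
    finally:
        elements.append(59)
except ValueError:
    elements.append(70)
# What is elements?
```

Step-by-step execution trace:
1. Inner try: `int('12.5')` raises ValueError.
2. Inner `except ValueError` matches → `elements.append(9)` → elements = [9].
3. bare `raise` re-raises ValueError.
4. Inner `finally` runs during unwinding: `elements.append(59)` → elements = [9, 59].
5. Outer `except ValueError` matches → `elements.append(70)` → elements = [9, 59, 70].
Result: [9, 59, 70]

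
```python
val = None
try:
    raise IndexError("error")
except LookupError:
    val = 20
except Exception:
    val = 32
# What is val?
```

Step-by-step execution trace:
1. `raise IndexError(...)` raises IndexError.
2. `except LookupError` matches (IndexError is a subclass of LookupError) → val = 20.
3. `except Exception` is not reached.
Result: 20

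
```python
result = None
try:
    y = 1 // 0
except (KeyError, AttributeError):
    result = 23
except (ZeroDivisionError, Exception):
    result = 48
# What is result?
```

Step-by-step execution trace:
1. `y = 1 // 0` raises ZeroDivisionError.
2. `except (KeyError, AttributeError)` does not match ZeroDivisionError; skipped.
3. `except (ZeroDivisionError, Exception)` matches (ZeroDivisionError is in the tuple) → result = 48.
Result: 48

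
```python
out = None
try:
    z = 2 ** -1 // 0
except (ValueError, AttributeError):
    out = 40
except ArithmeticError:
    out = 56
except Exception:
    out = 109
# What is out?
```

Step-by-step execution trace:
1. `z = 2 ** -1 // 0` raises ZeroDivisionError.
2. `except (ValueError, AttributeError)` does not match ZeroDivisionError; skipped.
3. `except ArithmeticError` matches (ZeroDivisionError is a subclass of ArithmeticError) → out = 56.
4. `except Exception` is not reached.
Result: 56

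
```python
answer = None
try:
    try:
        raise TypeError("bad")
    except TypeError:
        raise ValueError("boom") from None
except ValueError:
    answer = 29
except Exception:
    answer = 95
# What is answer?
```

Step-by-step execution trace:
1. Inner try raises TypeError; inner `except TypeError` catches it.
2. `raise ValueError(...) from None` raises ValueError (from None suppresses __context__, but the active exception is still ValueError).
3. Outer `except ValueError` matches → answer = 29.
4. `except Exception` is not reached.
Result: 29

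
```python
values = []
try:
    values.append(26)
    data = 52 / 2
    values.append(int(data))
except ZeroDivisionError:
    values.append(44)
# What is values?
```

Step-by-step execution trace:
1. try: `values.append(26)` → values = [26].
2. `data = 52 / 2` → data = 26.0. No exception raised.
3. `values.append(int(data))` → values = [26, 26].
4. `except ZeroDivisionError` is skipped (no exception was raised).
Result: [26, 26]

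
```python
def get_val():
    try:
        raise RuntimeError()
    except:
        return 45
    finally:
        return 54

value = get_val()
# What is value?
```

Step-by-step execution trace:
1. `get_val()` enters try: `raise RuntimeError()` raises RuntimeError.
2. bare `except` matches → `return 45` sets pending return value 45.
3. Before returning, `finally: return 54` runs and overrides the pending return.
4. get_val() returns 54 → value = 54.
Result: 54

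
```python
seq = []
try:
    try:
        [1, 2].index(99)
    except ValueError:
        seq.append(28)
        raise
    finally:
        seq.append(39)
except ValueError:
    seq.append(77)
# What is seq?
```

Step-by-step execution trace:
1. Inner try: `[1, 2].index(99)` raises ValueError.
2. Inner `except ValueError` matches → `seq.append(28)` → seq = [28].
3. bare `raise` re-raises ValueError.
4. Inner `finally` runs during unwinding: `seq.append(39)` → seq = [28, 39].
5. Outer `except ValueError` matches → `seq.append(77)` → seq = [28, 39, 77].
Result: [28, 39, 77]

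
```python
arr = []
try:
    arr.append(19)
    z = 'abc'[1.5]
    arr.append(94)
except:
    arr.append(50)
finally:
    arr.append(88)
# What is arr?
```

Step-by-step execution trace:
1. try: `arr.append(19)` → arr = [19].
2. `z = 'abc'[1.5]` raises TypeError; `arr.append(94)` is not reached.
3. bare `except` matches → `arr.append(50)` → arr = [19, 50].
4. finally always runs: `arr.append(88)` → arr = [19, 50, 88].
Result: [19, 50, 88]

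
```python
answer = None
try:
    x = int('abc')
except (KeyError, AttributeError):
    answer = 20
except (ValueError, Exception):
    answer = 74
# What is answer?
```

Step-by-step execution trace:
1. `x = int('abc')` raises ValueError.
2. `except (KeyError, AttributeError)` does not match ValueError; skipped.
3. `except (ValueError, Exception)` matches (ValueError is in the tuple) → answer = 74.
Result: 74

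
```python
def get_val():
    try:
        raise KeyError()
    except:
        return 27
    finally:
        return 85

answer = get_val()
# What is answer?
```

Step-by-step execution trace:
1. `get_val()` enters try: `raise KeyError()` raises KeyError.
2. bare `except` matches → `return 27` sets pending return value 27.
3. Before returning, `finally: return 85` runs and overrides the pending return.
4. get_val() returns 85 → answer = 85.
Result: 85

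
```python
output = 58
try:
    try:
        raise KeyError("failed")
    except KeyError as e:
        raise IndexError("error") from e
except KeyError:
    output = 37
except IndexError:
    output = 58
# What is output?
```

Step-by-step execution trace:
1. Inner try raises KeyError; inner `except KeyError as e` catches it.
2. `raise IndexError(...) from e` raises IndexError (KeyError is attached as __cause__, but only IndexError is active).
3. Outer `except KeyError` does not match IndexError; skipped.
4. Outer `except IndexError` matches → output = 58.
Result: 58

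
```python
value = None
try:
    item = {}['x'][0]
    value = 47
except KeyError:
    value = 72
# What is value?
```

Step-by-step execution trace:
1. `item = {}['x'][0]` raises KeyError.
2. `value = 47` is not reached.
3. `except KeyError` matches → value = 72.
Result: 72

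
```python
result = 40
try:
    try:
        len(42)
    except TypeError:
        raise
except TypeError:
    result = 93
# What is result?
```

Step-by-step execution trace:
1. Inner try: `len(42)` raises TypeError.
2. Inner `except TypeError` matches; bare `raise` re-raises the same TypeError.
3. Outer `except TypeError` matches → result = 93.
Result: 93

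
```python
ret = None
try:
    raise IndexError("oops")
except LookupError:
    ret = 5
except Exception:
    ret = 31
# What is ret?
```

Step-by-step execution trace:
1. `raise IndexError(...)` raises IndexError.
2. `except LookupError` matches (IndexError is a subclass of LookupError) → ret = 5.
3. `except Exception` is not reached.
Result: 5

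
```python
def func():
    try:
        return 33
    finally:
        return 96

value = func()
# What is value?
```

Step-by-step execution trace:
1. `func()` enters try: `return 33` sets pending return value 33.
2. Before returning, `finally: return 96` runs and overrides the pending return.
3. func() returns 96 → value = 96.
Result: 96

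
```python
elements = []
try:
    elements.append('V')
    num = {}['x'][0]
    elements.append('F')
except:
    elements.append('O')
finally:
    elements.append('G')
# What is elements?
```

Step-by-step execution trace:
1. try: `elements.append('V')` → elements = ['V'].
2. `num = {}['x'][0]` raises KeyError; `elements.append('F')` is not reached.
3. bare `except` matches → `elements.append('O')` → elements = ['V', 'O'].
4. finally always runs: `elements.append('G')` → elements = ['V', 'O', 'G'].
Result: ['V', 'O', 'G']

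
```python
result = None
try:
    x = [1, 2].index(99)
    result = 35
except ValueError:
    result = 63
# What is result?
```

Step-by-step execution trace:
1. `x = [1, 2].index(99)` raises ValueError.
2. `result = 35` is not reached.
3. `except ValueError` matches → result = 63.
Result: 63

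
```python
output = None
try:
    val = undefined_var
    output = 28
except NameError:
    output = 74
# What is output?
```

Step-by-step execution trace:
1. `val = undefined_var` raises NameError.
2. `output = 28` is not reached.
3. `except NameError` matches → output = 74.
Result: 74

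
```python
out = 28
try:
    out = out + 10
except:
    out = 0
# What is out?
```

Step-by-step execution trace:
1. out starts at 28.
2. try: `out = out + 10` → out = 38. No exception raised.
3. `except` is skipped.
Result: 38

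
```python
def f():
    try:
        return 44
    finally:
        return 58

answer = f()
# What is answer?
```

Step-by-step execution trace:
1. `f()` enters try: `return 44` sets pending return value 44.
2. Before returning, `finally: return 58` runs and overrides the pending return.
3. f() returns 58 → answer = 58.
Result: 58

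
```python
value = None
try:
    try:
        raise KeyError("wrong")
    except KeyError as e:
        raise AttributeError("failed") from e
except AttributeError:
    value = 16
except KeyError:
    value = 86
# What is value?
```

Step-by-step execution trace:
1. Inner try raises KeyError; inner `except KeyError as e` catches it.
2. `raise AttributeError(...) from e` raises AttributeError (KeyError is attached as __cause__, but only AttributeError is active).
3. Outer `except AttributeError` matches → value = 16.
4. `except KeyError` is not reached.
Result: 16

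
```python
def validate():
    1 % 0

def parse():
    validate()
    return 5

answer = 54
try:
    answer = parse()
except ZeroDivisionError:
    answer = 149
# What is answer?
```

Step-by-step execution trace:
1. answer starts at 54.
2. try: `parse()` calls `validate()`.
3. `validate()` evaluates `1 % 0`, which raises ZeroDivisionError; it propagates through parse (uncaught).
4. `return 5` in parse is not reached; the assignment to answer does not complete.
5. `except ZeroDivisionError` matches → answer = 149.
Result: 149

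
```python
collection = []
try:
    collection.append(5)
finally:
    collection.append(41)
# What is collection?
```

Step-by-step execution trace:
1. try: `collection.append(5)` → collection = [5].
2. The try body completes without raising.
3. finally always runs: `collection.append(41)` → collection = [5, 41].
Result: [5, 41]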